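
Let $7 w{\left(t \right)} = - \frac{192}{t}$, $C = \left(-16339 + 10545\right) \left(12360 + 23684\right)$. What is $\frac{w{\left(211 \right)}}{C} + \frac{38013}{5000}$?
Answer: $\frac{1465663004913267}{192784442795000} \approx 7.6026$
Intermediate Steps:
$C = -208838936$ ($C = \left(-5794\right) 36044 = -208838936$)
$w{\left(t \right)} = - \frac{192}{7 t}$ ($w{\left(t \right)} = \frac{\left(-192\right) \frac{1}{t}}{7} = - \frac{192}{7 t}$)
$\frac{w{\left(211 \right)}}{C} + \frac{38013}{5000} = \frac{\left(- \frac{192}{7}\right) \frac{1}{211}}{-208838936} + \frac{38013}{5000} = \left(- \frac{192}{7}\right) \frac{1}{211} \left(- \frac{1}{208838936}\right) + 38013 \cdot \frac{1}{5000} = \left(- \frac{192}{1477}\right) \left(- \frac{1}{208838936}\right) + \frac{38013}{5000} = \frac{24}{38556888559} + \frac{38013}{5000} = \frac{1465663004913267}{192784442795000}$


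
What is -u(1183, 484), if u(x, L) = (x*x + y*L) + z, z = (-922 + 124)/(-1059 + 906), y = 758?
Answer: -90084677/51 ≈ -1.7664e+6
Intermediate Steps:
z = 266/51 (z = -798/(-153) = -798*(-1/153) = 266/51 ≈ 5.2157)
u(x, L) = 266/51 + x² + 758*L (u(x, L) = (x*x + 758*L) + 266/51 = (x² + 758*L) + 266/51 = 266/51 + x² + 758*L)
-u(1183, 484) = -(266/51 + 1183² + 758*484) = -(266/51 + 1399489 + 366872) = -1*90084677/51 = -90084677/51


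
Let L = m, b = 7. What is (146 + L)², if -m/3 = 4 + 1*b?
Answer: 12769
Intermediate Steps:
m = -33 (m = -3*(4 + 1*7) = -3*(4 + 7) = -3*11 = -33)
L = -33
(146 + L)² = (146 - 33)² = 113² = 12769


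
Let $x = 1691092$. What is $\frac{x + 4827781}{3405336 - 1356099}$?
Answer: $\frac{6518873}{2049237} \approx 3.1811$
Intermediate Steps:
$\frac{x + 4827781}{3405336 - 1356099} = \frac{1691092 + 4827781}{3405336 - 1356099} = \frac{6518873}{2049237}$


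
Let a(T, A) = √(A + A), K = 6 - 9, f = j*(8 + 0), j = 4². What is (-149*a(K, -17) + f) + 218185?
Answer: 218313 - 149*I*√34 ≈ 2.1831e+5 - 868.81*I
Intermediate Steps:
j = 16
f = 128 (f = 16*(8 + 0) = 16*8 = 128)
K = -3
a(T, A) = √2*√A (a(T, A) = √(2*A) = √2*√A)
(-149*a(K, -17) + f) + 218185 = (-149*√2*√(-17) + 128) + 218185 = (-149*√2*I*√17 + 128) + 218185 = (-149*I*√34 + 128) + 218185 = (128 - 149*I*√34) + 218185 = 218313 - 149*I*√34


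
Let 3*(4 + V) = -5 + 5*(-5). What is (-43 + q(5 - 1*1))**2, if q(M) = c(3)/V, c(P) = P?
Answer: 366025/196 ≈ 1867.5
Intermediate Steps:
V = -14 (V = -4 + (-5 + 5*(-5))/3 = -4 + (-5 - 25)/3 = -4 + (1/3)*(-30) = -4 - 10 = -14)
q(M) = -3/14 (q(M) = 3/(-14) = 3*(-1/14) = -3/14)
(-43 + q(5 - 1*1))**2 = (-43 - 3/14)**2 = (-605/14)**2 = 366025/196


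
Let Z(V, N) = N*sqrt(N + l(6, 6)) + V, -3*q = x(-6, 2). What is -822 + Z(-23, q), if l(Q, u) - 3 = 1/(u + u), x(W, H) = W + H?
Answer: -845 + 2*sqrt(159)/9 ≈ -842.20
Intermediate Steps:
x(W, H) = H + W
l(Q, u) = 3 + 1/(2*u) (l(Q, u) = 3 + 1/(u + u) = 3 + 1/(2*u))
q = 4/3 (q = -(2 - 6)/3 = -1/3*(-4) = 4/3 ≈ 1.3333)
Z(V, N) = V + N*sqrt(37/12 + N) (Z(V, N) = N*sqrt(N + (3 + (1/2)/6)) + V = N*sqrt(N + (3 + (1/2)*(1/6))) + V = N*sqrt(N + (3 + 1/12)) + V = N*sqrt(N + 37/12) + V = N*sqrt(37/12 + N) + V = V + N*sqrt(37/12 + N))
-822 + Z(-23, q) = -822 + (-23 + (1/6)*(4/3)*sqrt(111 + 36*(4/3))) = -822 + (-23 + (1/6)*(4/3)*sqrt(111 + 48)) = -822 + (-23 + (1/6)*(4/3)*sqrt(159)) = -822 + (-23 + 2*sqrt(159)/9) = -845 + 2*sqrt(159)/9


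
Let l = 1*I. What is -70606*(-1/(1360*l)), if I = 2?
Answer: 35303/1360 ≈ 25.958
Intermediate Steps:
l = 2 (l = 1*2 = 2)
-70606*(-1/(1360*l)) = -70606/((2*34)*(-40)) = -70606/(68*(-40)) = -70606/(-2720) = -70606*(-1/2720) = 35303/1360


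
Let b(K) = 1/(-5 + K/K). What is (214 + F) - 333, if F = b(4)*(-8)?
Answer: -117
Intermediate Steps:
b(K) = -1/4 (b(K) = 1/(-5 + 1) = 1/(-4) = -1/4)
F = 2 (F = -1/4*(-8) = 2)
(214 + F) - 333 = (214 + 2) - 333 = 216 - 333 = -117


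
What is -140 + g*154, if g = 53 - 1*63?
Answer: -1680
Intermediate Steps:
g = -10 (g = 53 - 63 = -10)
-140 + g*154 = -140 - 10*154 = -140 - 1540 = -1680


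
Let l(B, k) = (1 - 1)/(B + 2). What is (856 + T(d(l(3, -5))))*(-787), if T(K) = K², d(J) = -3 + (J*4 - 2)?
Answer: -693347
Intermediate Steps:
l(B, k) = 0 (l(B, k) = 0/(2 + B) = 0)
d(J) = -5 + 4*J (d(J) = -3 + (4*J - 2) = -3 + (-2 + 4*J) = -5 + 4*J)
(856 + T(d(l(3, -5))))*(-787) = (856 + (-5 + 4*0)²)*(-787) = (856 + (-5 + 0)²)*(-787) = (856 + (-5)²)*(-787) = (856 + 25)*(-787) = 881*(-787) = -693347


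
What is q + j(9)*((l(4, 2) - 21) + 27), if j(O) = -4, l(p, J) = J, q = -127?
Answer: -159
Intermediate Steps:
q + j(9)*((l(4, 2) - 21) + 27) = -127 - 4*((2 - 21) + 27) = -127 - 4*(-19 + 27) = -127 - 4*8 = -127 - 32 = -159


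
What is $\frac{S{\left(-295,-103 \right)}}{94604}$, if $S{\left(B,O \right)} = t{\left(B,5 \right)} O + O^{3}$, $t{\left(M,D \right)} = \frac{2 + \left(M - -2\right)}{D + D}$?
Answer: $- \frac{10897297}{946040} \approx -11.519$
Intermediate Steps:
$t{\left(M,D \right)} = \frac{4 + M}{2 D}$ ($t{\left(M,D \right)} = \frac{2 + \left(M + 2\right)}{2 D} = \left(2 + \left(2 + M\right)\right) \frac{1}{2 D} = \left(4 + M\right) \frac{1}{2 D} = \frac{4 + M}{2 D}$)
$S{\left(B,O \right)} = O^{3} + O \left(\frac{2}{5} + \frac{B}{10}\right)$ ($S{\left(B,O \right)} = \frac{4 + B}{2 \cdot 5} O + O^{3} = \frac{1}{2} \cdot \frac{1}{5} \left(4 + B\right) O + O^{3} = \left(\frac{2}{5} + \frac{B}{10}\right) O + O^{3} = O \left(\frac{2}{5} + \frac{B}{10}\right) + O^{3} = O^{3} + O \left(\frac{2}{5} + \frac{B}{10}\right)$)
$\frac{S{\left(-295,-103 \right)}}{94604} = \frac{\frac{1}{10} \left(-103\right) \left(4 - 295 + 10 \left(-103\right)^{2}\right)}{94604} = \frac{1}{10} \left(-103\right) \left(4 - 295 + 10 \cdot 10609\right) \frac{1}{94604} = \frac{1}{10} \left(-103\right) \left(4 - 295 + 106090\right) \frac{1}{94604} = \frac{1}{10} \left(-103\right) 105799 \cdot \frac{1}{94604} = \left(- \frac{10897297}{10}\right) \frac{1}{94604} = - \frac{10897297}{946040}$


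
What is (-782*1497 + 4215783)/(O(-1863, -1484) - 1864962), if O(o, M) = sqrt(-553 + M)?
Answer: -1893016623366/1159361087827 - 1015043*I*sqrt(2037)/1159361087827 ≈ -1.6328 - 3.9515e-5*I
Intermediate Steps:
(-782*1497 + 4215783)/(O(-1863, -1484) - 1864962) = (-782*1497 + 4215783)/(sqrt(-553 - 1484) - 1864962) = (-1170654 + 4215783)/(sqrt(-2037) - 1864962) = 3045129/(I*sqrt(2037) - 1864962) = 3045129/(-1864962 + I*sqrt(2037))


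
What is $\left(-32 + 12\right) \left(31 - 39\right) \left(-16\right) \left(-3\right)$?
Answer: $7680$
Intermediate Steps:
$\left(-32 + 12\right) \left(31 - 39\right) \left(-16\right) \left(-3\right) = \left(-20\right) \left(-8\right) \left(-16\right) \left(-3\right) = 160 \left(-16\right) \left(-3\right) = \left(-2560\right) \left(-3\right) = 7680$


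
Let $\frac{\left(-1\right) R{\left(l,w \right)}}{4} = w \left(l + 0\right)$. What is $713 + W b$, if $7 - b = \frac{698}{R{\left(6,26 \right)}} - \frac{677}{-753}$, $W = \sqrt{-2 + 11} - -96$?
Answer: $\frac{37269527}{26104} \approx 1427.7$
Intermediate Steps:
$R{\left(l,w \right)} = - 4 l w$ ($R{\left(l,w \right)} = - 4 w \left(l + 0\right) = - 4 w l = - 4 l w$)
$W = 99$ ($W = \sqrt{9} + 96 = 3 + 96 = 99$)
$b = \frac{565375}{78312}$ ($b = 7 - \left(\frac{698}{\left(-4\right) 6 \cdot 26} - \frac{677}{-753}\right) = 7 - \left(\frac{698}{-624} - - \frac{677}{753}\right) = 7 - \left(698 \left(- \frac{1}{624}\right) + \frac{677}{753}\right) = 7 - \left(- \frac{349}{312} + \frac{677}{753}\right) = 7 - - \frac{17191}{78312} = 7 + \frac{17191}{78312} = \frac{565375}{78312} \approx 7.2195$)
$713 + W b = 713 + 99 \cdot \frac{565375}{78312} = 713 + \frac{18657375}{26104} = \frac{37269527}{26104}$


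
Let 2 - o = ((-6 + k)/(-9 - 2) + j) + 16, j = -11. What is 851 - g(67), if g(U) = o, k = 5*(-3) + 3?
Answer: 9412/11 ≈ 855.64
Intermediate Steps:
k = -12 (k = -15 + 3 = -12)
o = -51/11 (o = 2 - (((-6 - 12)/(-9 - 2) - 11) + 16) = 2 - ((-18/(-11) - 11) + 16) = 2 - ((-18*(-1/11) - 11) + 16) = 2 - ((18/11 - 11) + 16) = 2 - (-103/11 + 16) = 2 - 1*73/11 = 2 - 73/11 = -51/11 ≈ -4.6364)
g(U) = -51/11
851 - g(67) = 851 - 1*(-51/11) = 851 + 51/11 = 9412/11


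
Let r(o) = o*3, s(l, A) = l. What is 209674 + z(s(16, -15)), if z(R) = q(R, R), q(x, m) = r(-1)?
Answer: 209671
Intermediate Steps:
r(o) = 3*o
q(x, m) = -3 (q(x, m) = 3*(-1) = -3)
z(R) = -3
209674 + z(s(16, -15)) = 209674 - 3 = 209671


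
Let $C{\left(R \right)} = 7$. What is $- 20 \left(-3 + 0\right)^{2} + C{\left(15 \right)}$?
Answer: $-173$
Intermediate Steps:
$- 20 \left(-3 + 0\right)^{2} + C{\left(15 \right)} = - 20 \left(-3 + 0\right)^{2} + 7 = - 20 \left(-3\right)^{2} + 7 = \left(-20\right) 9 + 7 = -180 + 7 = -173$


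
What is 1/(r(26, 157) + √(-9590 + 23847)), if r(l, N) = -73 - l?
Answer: 99/4456 + √14257/4456 ≈ 0.049013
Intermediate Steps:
1/(r(26, 157) + √(-9590 + 23847)) = 1/((-73 - 1*26) + √(-9590 + 23847)) = 1/((-73 - 26) + √14257) = 1/(-99 + √14257)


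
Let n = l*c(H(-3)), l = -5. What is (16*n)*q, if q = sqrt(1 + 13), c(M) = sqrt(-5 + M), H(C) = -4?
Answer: -240*I*sqrt(14) ≈ -898.0*I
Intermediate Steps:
n = -15*I (n = -5*sqrt(-5 - 4) = -15*I ≈ -15.0*I)
q = sqrt(14) ≈ 3.7417
(16*n)*q = (16*(-15*I))*sqrt(14) = (-240*I)*sqrt(14) = -240*I*sqrt(14)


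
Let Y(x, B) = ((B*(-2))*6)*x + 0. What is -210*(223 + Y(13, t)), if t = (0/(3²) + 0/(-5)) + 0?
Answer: -46830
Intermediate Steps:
t = 0 (t = (0/9 + 0*(-⅕)) + 0 = (0*(⅑) + 0) + 0 = (0 + 0) + 0 = 0 + 0 = 0)
Y(x, B) = -12*B*x (Y(x, B) = (-2*B*6)*x + 0 = (-12*B)*x + 0 = -12*B*x + 0 = -12*B*x)
-210*(223 + Y(13, t)) = -210*(223 - 12*0*13) = -210*(223 + 0) = -210*223 = -46830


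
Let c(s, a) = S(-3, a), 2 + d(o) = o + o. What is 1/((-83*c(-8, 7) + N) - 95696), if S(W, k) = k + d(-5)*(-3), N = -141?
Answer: -1/99406 ≈ -1.0060e-5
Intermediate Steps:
d(o) = -2 + 2*o (d(o) = -2 + (o + o) = -2 + 2*o)
S(W, k) = 36 + k (S(W, k) = k + (-2 + 2*(-5))*(-3) = k + (-2 - 10)*(-3) = k - 12*(-3) = k + 36 = 36 + k)
c(s, a) = 36 + a
1/((-83*c(-8, 7) + N) - 95696) = 1/((-83*(36 + 7) - 141) - 95696) = 1/((-83*43 - 141) - 95696) = 1/((-3569 - 141) - 95696) = 1/(-3710 - 95696) = 1/(-99406) = -1/99406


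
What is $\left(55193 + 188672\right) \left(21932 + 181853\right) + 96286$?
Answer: $49696125311$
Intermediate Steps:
$\left(55193 + 188672\right) \left(21932 + 181853\right) + 96286 = 243865 \cdot 203785 + 96286 = 49696029025 + 96286 = 49696125311$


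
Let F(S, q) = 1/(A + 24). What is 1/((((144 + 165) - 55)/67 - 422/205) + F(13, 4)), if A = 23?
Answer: 645545/1132147 ≈ 0.57020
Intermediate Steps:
F(S, q) = 1/47 (F(S, q) = 1/(23 + 24) = 1/47)
1/((((144 + 165) - 55)/67 - 422/205) + F(13, 4)) = 1/((((144 + 165) - 55)/67 - 422/205) + 1/47) = 1/(((309 - 55)*(1/67) - 422*1/205) + 1/47) = 1/((254*(1/67) - 422/205) + 1/47) = 1/((254/67 - 422/205) + 1/47) = 1/(23796/13735 + 1/47) = 1/(1132147/645545) = 645545/1132147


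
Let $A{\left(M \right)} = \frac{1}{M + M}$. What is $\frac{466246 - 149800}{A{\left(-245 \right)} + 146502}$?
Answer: $\frac{155058540}{71785979} \approx 2.16$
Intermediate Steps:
$A{\left(M \right)} = \frac{1}{2 M}$
$\frac{466246 - 149800}{A{\left(-245 \right)} + 146502} = \frac{466246 - 149800}{\frac{1}{2 \left(-245\right)} + 146502} = \frac{316446}{\frac{1}{2} \left(- \frac{1}{245}\right) + 146502} = \frac{316446}{- \frac{1}{490} + 146502} = \frac{316446}{\frac{71785979}{490}} = 316446 \cdot \frac{490}{71785979} = \frac{155058540}{71785979}$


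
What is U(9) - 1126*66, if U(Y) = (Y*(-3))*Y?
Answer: -74559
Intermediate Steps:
U(Y) = -3*Y**2 (U(Y) = (-3*Y)*Y = -3*Y**2)
U(9) - 1126*66 = -3*9**2 - 1126*66 = -3*81 - 74316 = -243 - 74316 = -74559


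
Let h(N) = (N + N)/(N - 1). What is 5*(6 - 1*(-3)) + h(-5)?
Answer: 140/3 ≈ 46.667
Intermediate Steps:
h(N) = 2*N/(-1 + N) (h(N) = (2*N)/(-1 + N) = 2*N/(-1 + N))
5*(6 - 1*(-3)) + h(-5) = 5*(6 - 1*(-3)) + 2*(-5)/(-1 - 5) = 5*(6 + 3) + 2*(-5)/(-6) = 5*9 + 2*(-5)*(-⅙) = 45 + 5/3 = 140/3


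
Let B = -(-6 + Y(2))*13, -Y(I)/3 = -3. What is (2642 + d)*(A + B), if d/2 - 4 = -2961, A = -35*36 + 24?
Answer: 4171800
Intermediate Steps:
A = -1236 (A = -1260 + 24 = -1236)
Y(I) = 9 (Y(I) = -3*(-3) = 9)
d = -5914 (d = 8 + 2*(-2961) = 8 - 5922 = -5914)
B = -39 (B = -(-6 + 9)*13 = -1*3*13 = -3*13 = -39)
(2642 + d)*(A + B) = (2642 - 5914)*(-1236 - 39) = -3272*(-1275) = 4171800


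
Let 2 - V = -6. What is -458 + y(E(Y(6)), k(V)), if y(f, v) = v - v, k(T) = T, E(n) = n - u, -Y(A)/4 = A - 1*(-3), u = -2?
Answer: -458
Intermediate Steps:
V = 8 (V = 2 - 1*(-6) = 2 + 6 = 8)
Y(A) = -12 - 4*A (Y(A) = -4*(A - 1*(-3)) = -4*(A + 3) = -4*(3 + A) = -12 - 4*A)
E(n) = 2 + n (E(n) = n - 1*(-2) = n + 2 = 2 + n)
y(f, v) = 0
-458 + y(E(Y(6)), k(V)) = -458 + 0 = -458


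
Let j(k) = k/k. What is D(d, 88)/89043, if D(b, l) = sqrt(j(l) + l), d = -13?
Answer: sqrt(89)/89043 ≈ 0.00010595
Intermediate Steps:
j(k) = 1
D(b, l) = sqrt(1 + l)
D(d, 88)/89043 = sqrt(1 + 88)/89043 = sqrt(89)*(1/89043) = sqrt(89)/89043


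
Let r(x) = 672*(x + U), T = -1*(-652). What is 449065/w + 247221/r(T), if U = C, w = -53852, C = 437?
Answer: -8758778173/1094703456 ≈ -8.0011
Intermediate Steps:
T = 652
U = 437
r(x) = 293664 + 672*x (r(x) = 672*(x + 437) = 672*(437 + x) = 293664 + 672*x)
449065/w + 247221/r(T) = 449065/(-53852) + 247221/(293664 + 672*652) = 449065*(-1/53852) + 247221/(293664 + 438144) = -449065/53852 + 247221/731808 = -449065/53852 + 247221*(1/731808) = -449065/53852 + 27469/81312 = -8758778173/1094703456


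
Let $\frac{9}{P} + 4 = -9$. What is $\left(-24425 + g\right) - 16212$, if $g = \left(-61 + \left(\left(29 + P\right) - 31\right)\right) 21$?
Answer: $- \frac{545669}{13} \approx -41975.0$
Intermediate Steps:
$P = - \frac{9}{13}$ ($P = \frac{9}{-4 - 9} = \frac{9}{-13} = 9 \left(- \frac{1}{13}\right) = - \frac{9}{13} \approx -0.69231$)
$g = - \frac{17388}{13}$ ($g = \left(-61 + \left(\left(29 - \frac{9}{13}\right) - 31\right)\right) 21 = \left(-61 + \left(\frac{368}{13} - 31\right)\right) 21 = \left(-61 - \frac{35}{13}\right) 21 = \left(- \frac{828}{13}\right) 21 = - \frac{17388}{13} \approx -1337.5$)
$\left(-24425 + g\right) - 16212 = \left(-24425 - \frac{17388}{13}\right) - 16212 = - \frac{334913}{13} - 16212 = - \frac{545669}{13}$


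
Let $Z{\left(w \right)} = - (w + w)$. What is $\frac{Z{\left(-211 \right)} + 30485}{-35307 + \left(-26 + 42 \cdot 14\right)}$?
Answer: $- \frac{30907}{34745} \approx -0.88954$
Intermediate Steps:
$Z{\left(w \right)} = - 2 w$
$\frac{Z{\left(-211 \right)} + 30485}{-35307 + \left(-26 + 42 \cdot 14\right)} = \frac{\left(-2\right) \left(-211\right) + 30485}{-35307 + \left(-26 + 42 \cdot 14\right)} = \frac{422 + 30485}{-35307 + \left(-26 + 588\right)} = \frac{30907}{-35307 + 562} = \frac{30907}{-34745} = 30907 \left(- \frac{1}{34745}\right) = - \frac{30907}{34745}$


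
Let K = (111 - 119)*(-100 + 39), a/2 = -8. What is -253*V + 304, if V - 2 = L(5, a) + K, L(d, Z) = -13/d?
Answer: -615041/5 ≈ -1.2301e+5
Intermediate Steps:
a = -16 (a = 2*(-8) = -16)
K = 488 (K = -8*(-61) = 488)
V = 2437/5 (V = 2 + (-13/5 + 488) = 2 + 2427/5 = 2437/5 ≈ 487.40)
-253*V + 304 = -253*2437/5 + 304 = -616561/5 + 304 = -615041/5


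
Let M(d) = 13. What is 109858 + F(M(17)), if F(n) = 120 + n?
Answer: 109991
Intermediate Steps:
109858 + F(M(17)) = 109858 + (120 + 13) = 109858 + 133 = 109991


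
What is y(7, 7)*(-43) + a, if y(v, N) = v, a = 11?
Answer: -290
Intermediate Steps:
y(7, 7)*(-43) + a = 7*(-43) + 11 = -301 + 11 = -290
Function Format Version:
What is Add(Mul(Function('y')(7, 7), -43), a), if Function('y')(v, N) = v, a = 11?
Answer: -290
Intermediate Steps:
Add(Mul(Function('y')(7, 7), -43), a) = Add(Mul(7, -43), 11) = Add(-301, 11) = -290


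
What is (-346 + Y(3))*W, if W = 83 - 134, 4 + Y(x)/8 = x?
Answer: 18054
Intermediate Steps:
Y(x) = -32 + 8*x
W = -51
(-346 + Y(3))*W = (-346 + (-32 + 8*3))*(-51) = (-346 + (-32 + 24))*(-51) = (-346 - 8)*(-51) = -354*(-51) = 18054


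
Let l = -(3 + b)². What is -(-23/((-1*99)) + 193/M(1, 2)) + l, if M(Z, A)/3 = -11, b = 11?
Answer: -18848/99 ≈ -190.38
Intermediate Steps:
M(Z, A) = -33 (M(Z, A) = 3*(-11) = -33)
l = -196 (l = -(3 + 11)² = -1*14² = -1*196 = -196)
-(-23/((-1*99)) + 193/M(1, 2)) + l = -(-23/((-1*99)) + 193/(-33)) - 196 = -(-23/(-99) + 193*(-1/33)) - 196 = -(-23*(-1/99) - 193/33) - 196 = -(23/99 - 193/33) - 196 = -1*(-556/99) - 196 = 556/99 - 196 = -18848/99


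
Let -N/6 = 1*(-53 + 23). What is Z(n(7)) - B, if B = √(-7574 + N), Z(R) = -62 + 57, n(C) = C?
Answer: -5 - I*√7394 ≈ -5.0 - 85.988*I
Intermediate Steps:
N = 180 (N = -6*(-53 + 23) = -6*(-30) = 180)
Z(R) = -5
B = I*√7394 (B = √(-7574 + 180) = √(-7394) = I*√7394 ≈ 85.988*I)
Z(n(7)) - B = -5 - I*√7394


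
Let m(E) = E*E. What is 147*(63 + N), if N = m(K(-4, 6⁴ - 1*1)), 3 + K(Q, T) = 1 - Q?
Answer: 9849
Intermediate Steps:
K(Q, T) = -2 - Q (K(Q, T) = -3 + (1 - Q) = -2 - Q)
m(E) = E²
N = 4 (N = (-2 - 1*(-4))² = (-2 + 4)² = 2² = 4)
147*(63 + N) = 147*(63 + 4) = 147*67 = 9849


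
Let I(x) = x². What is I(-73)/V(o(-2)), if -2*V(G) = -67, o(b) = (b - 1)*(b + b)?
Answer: 10658/67 ≈ 159.07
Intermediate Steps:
o(b) = 2*b*(-1 + b) (o(b) = (-1 + b)*(2*b) = 2*b*(-1 + b))
V(G) = 67/2 (V(G) = -½*(-67) = 67/2)
I(-73)/V(o(-2)) = (-73)²/(67/2) = 5329*(2/67) = 10658/67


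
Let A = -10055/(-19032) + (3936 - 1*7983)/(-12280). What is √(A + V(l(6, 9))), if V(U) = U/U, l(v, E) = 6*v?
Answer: √99102252235935/7303530 ≈ 1.3630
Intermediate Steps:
V(U) = 1
A = 12531119/14607060 (A = -10055*(-1/19032) + (3936 - 7983)*(-1/12280) = 10055/19032 - 4047*(-1/12280) = 10055/19032 + 4047/12280 = 12531119/14607060 ≈ 0.85788)
√(A + V(l(6, 9))) = √(12531119/14607060 + 1) = √(27138179/14607060) = √99102252235935/7303530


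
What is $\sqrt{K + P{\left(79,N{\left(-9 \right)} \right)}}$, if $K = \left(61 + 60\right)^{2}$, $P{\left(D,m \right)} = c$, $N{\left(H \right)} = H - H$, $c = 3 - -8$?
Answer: $6 \sqrt{407} \approx 121.05$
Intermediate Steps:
$c = 11$ ($c = 3 + 8 = 11$)
$N{\left(H \right)} = 0$
$P{\left(D,m \right)} = 11$
$K = 14641$ ($K = 121^{2} = 14641$)
$\sqrt{K + P{\left(79,N{\left(-9 \right)} \right)}} = \sqrt{14641 + 11} = \sqrt{14652} = 6 \sqrt{407}$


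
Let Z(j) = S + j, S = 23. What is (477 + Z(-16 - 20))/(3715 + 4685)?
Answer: 29/525 ≈ 0.055238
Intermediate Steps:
Z(j) = 23 + j
(477 + Z(-16 - 20))/(3715 + 4685) = (477 + (23 + (-16 - 20)))/(3715 + 4685) = (477 + (23 - 36))/8400 = (477 - 13)*(1/8400) = 464*(1/8400) = 29/525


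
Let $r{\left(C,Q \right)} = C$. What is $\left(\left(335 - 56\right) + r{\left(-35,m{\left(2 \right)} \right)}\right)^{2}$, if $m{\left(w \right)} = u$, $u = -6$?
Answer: $59536$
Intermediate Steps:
$m{\left(w \right)} = -6$
$\left(\left(335 - 56\right) + r{\left(-35,m{\left(2 \right)} \right)}\right)^{2} = \left(\left(335 - 56\right) - 35\right)^{2} = \left(279 - 35\right)^{2} = 244^{2} = 59536$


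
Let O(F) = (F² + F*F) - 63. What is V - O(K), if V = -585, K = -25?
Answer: -1772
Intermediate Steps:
O(F) = -63 + 2*F² (O(F) = (F² + F²) - 63 = 2*F² - 63 = -63 + 2*F²)
V - O(K) = -585 - (-63 + 2*(-25)²) = -585 - (-63 + 2*625) = -585 - (-63 + 1250) = -585 - 1*1187 = -585 - 1187 = -1772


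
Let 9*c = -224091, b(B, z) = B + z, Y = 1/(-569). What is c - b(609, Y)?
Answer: -14514051/569 ≈ -25508.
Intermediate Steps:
Y = -1/569 ≈ -0.0017575
c = -24899 (c = (1/9)*(-224091) = -24899)
c - b(609, Y) = -24899 - (609 - 1/569) = -24899 - 1*346520/569 = -24899 - 346520/569 = -14514051/569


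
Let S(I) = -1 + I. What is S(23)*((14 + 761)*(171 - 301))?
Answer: -2216500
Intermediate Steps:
S(23)*((14 + 761)*(171 - 301)) = (-1 + 23)*((14 + 761)*(171 - 301)) = 22*(775*(-130)) = 22*(-100750) = -2216500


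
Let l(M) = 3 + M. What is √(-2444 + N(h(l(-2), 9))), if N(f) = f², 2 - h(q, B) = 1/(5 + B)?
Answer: 17*I*√1655/14 ≈ 49.399*I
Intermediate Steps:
h(q, B) = 2 - 1/(5 + B)
√(-2444 + N(h(l(-2), 9))) = √(-2444 + ((9 + 2*9)/(5 + 9))²) = √(-2444 + ((9 + 18)/14)²) = √(-2444 + ((1/14)*27)²) = √(-2444 + (27/14)²) = √(-2444 + 729/196) = √(-478295/196) = 17*I*√1655/14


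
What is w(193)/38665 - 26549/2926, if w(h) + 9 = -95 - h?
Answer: -4915723/541310 ≈ -9.0812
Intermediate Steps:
w(h) = -104 - h (w(h) = -9 + (-95 - h) = -104 - h)
w(193)/38665 - 26549/2926 = (-104 - 1*193)/38665 - 26549/2926 = (-104 - 193)*(1/38665) - 26549*1/2926 = -297*1/38665 - 26549/2926 = -27/3515 - 26549/2926 = -4915723/541310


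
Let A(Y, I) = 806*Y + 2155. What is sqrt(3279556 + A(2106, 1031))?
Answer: sqrt(4979147) ≈ 2231.4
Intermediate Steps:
A(Y, I) = 2155 + 806*Y
sqrt(3279556 + A(2106, 1031)) = sqrt(3279556 + (2155 + 806*2106)) = sqrt(3279556 + (2155 + 1697436)) = sqrt(3279556 + 1699591) = sqrt(4979147)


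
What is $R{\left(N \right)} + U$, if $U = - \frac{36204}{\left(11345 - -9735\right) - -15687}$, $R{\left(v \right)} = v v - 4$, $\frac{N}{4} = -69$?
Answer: $\frac{2800579720}{36767} \approx 76171.0$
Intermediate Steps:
$N = -276$ ($N = 4 \left(-69\right) = -276$)
$R{\left(v \right)} = -4 + v^{2}$ ($R{\left(v \right)} = v^{2} - 4 = -4 + v^{2}$)
$U = - \frac{36204}{36767}$ ($U = - \frac{36204}{\left(11345 + 9735\right) + 15687} = - \frac{36204}{21080 + 15687} = - \frac{36204}{36767} \approx -0.98469$)
$R{\left(N \right)} + U = \left(-4 + \left(-276\right)^{2}\right) - \frac{36204}{36767} = \left(-4 + 76176\right) - \frac{36204}{36767} = 76172 - \frac{36204}{36767} = \frac{2800579720}{36767}$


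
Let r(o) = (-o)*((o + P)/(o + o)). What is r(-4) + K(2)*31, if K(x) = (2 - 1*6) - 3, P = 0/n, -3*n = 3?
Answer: -215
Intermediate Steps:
n = -1 (n = -⅓*3 = -1)
P = 0 (P = 0/(-1) = 0*(-1) = 0)
r(o) = -o/2 (r(o) = (-o)*((o + 0)/(o + o)) = (-o)*(o/((2*o))) = (-o)*(o*(1/(2*o))) = -o*(½) = -o/2)
K(x) = -7 (K(x) = (2 - 6) - 3 = -4 - 3 = -7)
r(-4) + K(2)*31 = -½*(-4) - 7*31 = 2 - 217 = -215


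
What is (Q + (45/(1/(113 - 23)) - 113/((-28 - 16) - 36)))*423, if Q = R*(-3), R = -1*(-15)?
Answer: 135576999/80 ≈ 1.6947e+6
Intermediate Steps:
R = 15
Q = -45 (Q = 15*(-3) = -45)
(Q + (45/(1/(113 - 23)) - 113/((-28 - 16) - 36)))*423 = (-45 + (45/(1/(113 - 23)) - 113/((-28 - 16) - 36)))*423 = (-45 + (45/(1/90) - 113/(-44 - 36)))*423 = (-45 + (45/(1/90) - 113/(-80)))*423 = (-45 + (45*90 - 113*(-1/80)))*423 = (-45 + (4050 + 113/80))*423 = (-45 + 324113/80)*423 = (320513/80)*423 = 135576999/80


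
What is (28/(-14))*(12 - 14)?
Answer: 4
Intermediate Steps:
(28/(-14))*(12 - 14) = (28*(-1/14))*(-2) = -2*(-2) = 4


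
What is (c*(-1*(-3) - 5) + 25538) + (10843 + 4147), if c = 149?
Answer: 40230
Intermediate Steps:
(c*(-1*(-3) - 5) + 25538) + (10843 + 4147) = (149*(-1*(-3) - 5) + 25538) + (10843 + 4147) = (149*(3 - 5) + 25538) + 14990 = (149*(-2) + 25538) + 14990 = (-298 + 25538) + 14990 = 25240 + 14990 = 40230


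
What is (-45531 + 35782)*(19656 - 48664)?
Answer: 282798992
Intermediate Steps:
(-45531 + 35782)*(19656 - 48664) = -9749*(-29008) = 282798992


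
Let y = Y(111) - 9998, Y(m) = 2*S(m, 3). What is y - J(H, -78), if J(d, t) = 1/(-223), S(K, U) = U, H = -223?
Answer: -2228215/223 ≈ -9992.0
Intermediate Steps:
J(d, t) = -1/223
Y(m) = 6 (Y(m) = 2*3 = 6)
y = -9992 (y = 6 - 9998 = -9992)
y - J(H, -78) = -9992 - 1*(-1/223) = -9992 + 1/223 = -2228215/223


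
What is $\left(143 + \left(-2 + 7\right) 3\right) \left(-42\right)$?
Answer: $-6636$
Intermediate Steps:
$\left(143 + \left(-2 + 7\right) 3\right) \left(-42\right) = \left(143 + 5 \cdot 3\right) \left(-42\right) = \left(143 + 15\right) \left(-42\right) = 158 \left(-42\right) = -6636$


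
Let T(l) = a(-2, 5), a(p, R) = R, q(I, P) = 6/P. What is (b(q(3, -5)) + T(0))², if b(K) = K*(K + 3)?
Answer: 5041/625 ≈ 8.0656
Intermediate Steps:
b(K) = K*(3 + K)
T(l) = 5
(b(q(3, -5)) + T(0))² = ((6/(-5))*(3 + 6/(-5)) + 5)² = ((6*(-⅕))*(3 + 6*(-⅕)) + 5)² = (-6*(3 - 6/5)/5 + 5)² = (-6/5*9/5 + 5)² = (-54/25 + 5)² = (71/25)² = 5041/625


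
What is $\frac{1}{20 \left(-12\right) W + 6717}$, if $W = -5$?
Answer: $\frac{1}{7917} \approx 0.00012631$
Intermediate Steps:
$\frac{1}{20 \left(-12\right) W + 6717} = \frac{1}{20 \left(-12\right) \left(-5\right) + 6717} = \frac{1}{\left(-240\right) \left(-5\right) + 6717} = \frac{1}{1200 + 6717} = \frac{1}{7917}$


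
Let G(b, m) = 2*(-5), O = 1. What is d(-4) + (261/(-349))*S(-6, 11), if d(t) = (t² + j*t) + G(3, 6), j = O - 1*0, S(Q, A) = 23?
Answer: -5305/349 ≈ -15.201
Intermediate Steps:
G(b, m) = -10
j = 1 (j = 1 - 1*0 = 1 + 0 = 1)
d(t) = -10 + t + t² (d(t) = (t² + 1*t) - 10 = (t² + t) - 10 = (t + t²) - 10 = -10 + t + t²)
d(-4) + (261/(-349))*S(-6, 11) = (-10 - 4 + (-4)²) + (261/(-349))*23 = (-10 - 4 + 16) + (261*(-1/349))*23 = 2 - 261/349*23 = 2 - 6003/349 = -5305/349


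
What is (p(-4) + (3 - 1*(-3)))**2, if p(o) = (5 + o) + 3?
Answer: 100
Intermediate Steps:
p(o) = 8 + o
(p(-4) + (3 - 1*(-3)))**2 = ((8 - 4) + (3 - 1*(-3)))**2 = (4 + (3 + 3))**2 = (4 + 6)**2 = 10**2 = 100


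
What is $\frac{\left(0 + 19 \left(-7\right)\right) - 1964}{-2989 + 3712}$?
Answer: $- \frac{699}{241} \approx -2.9004$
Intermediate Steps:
$\frac{\left(0 + 19 \left(-7\right)\right) - 1964}{-2989 + 3712} = \frac{\left(0 - 133\right) - 1964}{723} = \left(-133 - 1964\right) \frac{1}{723} = \left(-2097\right) \frac{1}{723} = - \frac{699}{241}$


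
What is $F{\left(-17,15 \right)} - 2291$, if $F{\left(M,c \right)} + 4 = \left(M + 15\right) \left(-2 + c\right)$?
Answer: $-2321$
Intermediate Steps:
$F{\left(M,c \right)} = -4 + \left(-2 + c\right) \left(15 + M\right)$ ($F{\left(M,c \right)} = -4 + \left(M + 15\right) \left(-2 + c\right) = -4 + \left(15 + M\right) \left(-2 + c\right) = -4 + \left(-2 + c\right) \left(15 + M\right)$)
$F{\left(-17,15 \right)} - 2291 = \left(-34 - -34 + 15 \cdot 15 - 255\right) - 2291 = \left(-34 + 34 + 225 - 255\right) - 2291 = -30 - 2291 = -2321$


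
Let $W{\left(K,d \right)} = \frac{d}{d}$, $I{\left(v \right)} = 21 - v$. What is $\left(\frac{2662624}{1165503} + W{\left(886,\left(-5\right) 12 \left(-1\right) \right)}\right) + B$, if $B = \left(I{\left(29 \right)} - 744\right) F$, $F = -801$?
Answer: $\frac{702046891183}{1165503} \approx 6.0236 \cdot 10^{5}$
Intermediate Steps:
$W{\left(K,d \right)} = 1$
$B = 602352$ ($B = \left(\left(21 - 29\right) - 744\right) \left(-801\right) = \left(-8 - 744\right) \left(-801\right) = \left(-752\right) \left(-801\right) = 602352$)
$\left(\frac{2662624}{1165503} + W{\left(886,\left(-5\right) 12 \left(-1\right) \right)}\right) + B = \left(\frac{2662624}{1165503} + 1\right) + 602352 = \frac{3828127}{1165503} + 602352 = \frac{702046891183}{1165503}$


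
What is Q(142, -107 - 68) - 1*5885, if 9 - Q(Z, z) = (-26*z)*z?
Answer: 790374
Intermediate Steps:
Q(Z, z) = 9 + 26*z² (Q(Z, z) = 9 - (-26*z)*z = 9 - (-26)*z² = 9 + 26*z²)
Q(142, -107 - 68) - 1*5885 = (9 + 26*(-107 - 68)²) - 1*5885 = (9 + 26*(-175)²) - 5885 = (9 + 26*30625) - 5885 = (9 + 796250) - 5885 = 796259 - 5885 = 790374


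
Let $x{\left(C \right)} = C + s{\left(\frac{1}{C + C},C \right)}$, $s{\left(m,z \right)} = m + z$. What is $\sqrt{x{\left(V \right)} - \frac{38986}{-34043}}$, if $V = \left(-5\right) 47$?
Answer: $\frac{i \sqrt{120030524547957830}}{16000210} \approx 21.653 i$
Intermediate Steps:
$V = -235$
$x{\left(C \right)} = \frac{1}{2 C} + 2 C$ ($x{\left(C \right)} = C + \left(\frac{1}{C + C} + C\right) = C + \left(\frac{1}{2 C} + C\right) = C + \left(C + \frac{1}{2 C}\right) = \frac{1}{2 C} + 2 C$)
$\sqrt{x{\left(V \right)} - \frac{38986}{-34043}} = \sqrt{\left(\frac{1}{2 \left(-235\right)} + 2 \left(-235\right)\right) - \frac{38986}{-34043}} = \sqrt{\left(\frac{1}{2} \left(- \frac{1}{235}\right) - 470\right) - - \frac{38986}{34043}} = \sqrt{\left(- \frac{1}{470} - 470\right) + \frac{38986}{34043}} = \sqrt{- \frac{220901}{470} + \frac{38986}{34043}} = \sqrt{- \frac{7501809323}{16000210}} = \frac{i \sqrt{120030524547957830}}{16000210}$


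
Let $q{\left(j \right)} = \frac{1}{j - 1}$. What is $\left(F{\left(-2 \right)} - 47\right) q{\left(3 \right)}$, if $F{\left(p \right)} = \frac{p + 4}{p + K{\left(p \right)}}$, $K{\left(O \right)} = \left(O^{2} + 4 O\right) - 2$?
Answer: $- \frac{189}{8} \approx -23.625$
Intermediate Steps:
$K{\left(O \right)} = -2 + O^{2} + 4 O$
$q{\left(j \right)} = \frac{1}{-1 + j}$
$F{\left(p \right)} = \frac{4 + p}{-2 + p^{2} + 5 p}$ ($F{\left(p \right)} = \frac{p + 4}{p + \left(-2 + p^{2} + 4 p\right)} = \frac{4 + p}{-2 + p^{2} + 5 p}$)
$\left(F{\left(-2 \right)} - 47\right) q{\left(3 \right)} = \frac{\frac{4 - 2}{-2 + \left(-2\right)^{2} + 5 \left(-2\right)} - 47}{-1 + 3} = \frac{\frac{1}{-2 + 4 - 10} \cdot 2 - 47}{2} = \left(\frac{1}{-8} \cdot 2 - 47\right) \frac{1}{2} = \left(\left(- \frac{1}{8}\right) 2 - 47\right) \frac{1}{2} = \left(- \frac{1}{4} - 47\right) \frac{1}{2} = \left(- \frac{189}{4}\right) \frac{1}{2} = - \frac{189}{8}$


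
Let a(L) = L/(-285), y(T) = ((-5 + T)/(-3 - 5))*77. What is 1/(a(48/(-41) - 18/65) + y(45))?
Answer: -253175/97471089 ≈ -0.0025974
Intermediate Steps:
y(T) = 385/8 - 77*T/8 (y(T) = ((-5 + T)/(-8))*77 = ((-5 + T)*(-⅛))*77 = (5/8 - T/8)*77 = 385/8 - 77*T/8)
a(L) = -L/285 (a(L) = L*(-1/285) = -L/285)
1/(a(48/(-41) - 18/65) + y(45)) = 1/(-(48/(-41) - 18/65)/285 + (385/8 - 77/8*45)) = 1/(-(48*(-1/41) - 18*1/65)/285 + (385/8 - 3465/8)) = 1/(-(-48/41 - 18/65)/285 - 385) = 1/(-1/285*(-3858/2665) - 385) = 1/(1286/253175 - 385) = 1/(-97471089/253175) = -253175/97471089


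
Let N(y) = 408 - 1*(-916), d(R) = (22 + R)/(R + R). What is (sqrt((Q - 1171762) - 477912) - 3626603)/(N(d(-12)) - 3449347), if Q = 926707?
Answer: 3626603/3448023 - I*sqrt(722967)/3448023 ≈ 1.0518 - 0.0002466*I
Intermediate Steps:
d(R) = (22 + R)/(2*R) (d(R) = (22 + R)/((2*R)) = (22 + R)*(1/(2*R)) = (22 + R)/(2*R))
N(y) = 1324 (N(y) = 408 + 916 = 1324)
(sqrt((Q - 1171762) - 477912) - 3626603)/(N(d(-12)) - 3449347) = (sqrt((926707 - 1171762) - 477912) - 3626603)/(1324 - 3449347) = (sqrt(-245055 - 477912) - 3626603)/(-3448023) = (sqrt(-722967) - 3626603)*(-1/3448023) = (I*sqrt(722967) - 3626603)*(-1/3448023) = (-3626603 + I*sqrt(722967))*(-1/3448023) = 3626603/3448023 - I*sqrt(722967)/3448023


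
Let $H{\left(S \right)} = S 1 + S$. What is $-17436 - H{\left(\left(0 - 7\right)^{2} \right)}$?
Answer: $-17534$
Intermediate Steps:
$H{\left(S \right)} = 2 S$ ($H{\left(S \right)} = S + S = 2 S$)
$-17436 - H{\left(\left(0 - 7\right)^{2} \right)} = -17436 - 2 \left(0 - 7\right)^{2} = -17436 - 2 \left(-7\right)^{2} = -17436 - 2 \cdot 49 = -17436 - 98 = -17534$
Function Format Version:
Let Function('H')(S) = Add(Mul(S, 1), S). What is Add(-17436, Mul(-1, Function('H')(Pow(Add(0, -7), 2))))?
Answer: -17534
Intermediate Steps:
Function('H')(S) = Mul(2, S) (Function('H')(S) = Add(S, S) = Mul(2, S))
Add(-17436, Mul(-1, Function('H')(Pow(Add(0, -7), 2)))) = Add(-17436, Mul(-1, Mul(2, Pow(Add(0, -7), 2)))) = Add(-17436, Mul(-1, Mul(2, Pow(-7, 2)))) = Add(-17436, Mul(-1, Mul(2, 49))) = Add(-17436, Mul(-1, 98)) = Add(-17436, -98) = -17534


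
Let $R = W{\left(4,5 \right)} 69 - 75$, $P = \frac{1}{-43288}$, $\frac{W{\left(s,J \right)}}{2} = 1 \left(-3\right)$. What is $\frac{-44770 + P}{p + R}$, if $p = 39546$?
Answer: $- \frac{1938003761}{1690699416} \approx -1.1463$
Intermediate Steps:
$W{\left(s,J \right)} = -6$ ($W{\left(s,J \right)} = 2 \cdot 1 \left(-3\right) = 2 \left(-3\right) = -6$)
$P = - \frac{1}{43288} \approx -2.3101 \cdot 10^{-5}$
$R = -489$ ($R = \left(-6\right) 69 - 75 = -414 - 75 = -489$)
$\frac{-44770 + P}{p + R} = \frac{-44770 - \frac{1}{43288}}{39546 - 489} = - \frac{1938003761}{43288 \cdot 39057} = \left(- \frac{1938003761}{43288}\right) \frac{1}{39057} = - \frac{1938003761}{1690699416}$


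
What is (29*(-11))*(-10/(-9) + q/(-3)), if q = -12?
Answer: -14674/9 ≈ -1630.4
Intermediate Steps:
(29*(-11))*(-10/(-9) + q/(-3)) = (29*(-11))*(-10/(-9) - 12/(-3)) = -319*(-10*(-⅑) - 12*(-⅓)) = -319*(10/9 + 4) = -319*46/9 = -14674/9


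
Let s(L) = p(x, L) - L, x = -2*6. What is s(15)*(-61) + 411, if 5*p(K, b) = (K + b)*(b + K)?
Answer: 6081/5 ≈ 1216.2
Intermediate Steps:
x = -12
p(K, b) = (K + b)²/5 (p(K, b) = ((K + b)*(b + K))/5 = ((K + b)*(K + b))/5 = (K + b)²/5)
s(L) = -L + (-12 + L)²/5 (s(L) = (-12 + L)²/5 - L = -L + (-12 + L)²/5)
s(15)*(-61) + 411 = (-1*15 + (-12 + 15)²/5)*(-61) + 411 = (-15 + (⅕)*3²)*(-61) + 411 = (-15 + (⅕)*9)*(-61) + 411 = (-15 + 9/5)*(-61) + 411 = -66/5*(-61) + 411 = 4026/5 + 411 = 6081/5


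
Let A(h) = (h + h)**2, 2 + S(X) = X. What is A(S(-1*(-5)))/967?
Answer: 36/967 ≈ 0.037229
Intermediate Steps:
S(X) = -2 + X
A(h) = 4*h**2 (A(h) = (2*h)**2 = 4*h**2)
A(S(-1*(-5)))/967 = (4*(-2 - 1*(-5))**2)/967 = (4*(-2 + 5)**2)*(1/967) = (4*3**2)*(1/967) = (4*9)*(1/967) = 36*(1/967) = 36/967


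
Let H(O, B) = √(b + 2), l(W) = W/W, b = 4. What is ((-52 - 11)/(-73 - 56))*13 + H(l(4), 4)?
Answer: 273/43 + √6 ≈ 8.7983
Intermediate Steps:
l(W) = 1
H(O, B) = √6 (H(O, B) = √(4 + 2) = √6)
((-52 - 11)/(-73 - 56))*13 + H(l(4), 4) = ((-52 - 11)/(-73 - 56))*13 + √6 = -63/(-129)*13 + √6 = -63*(-1/129)*13 + √6 = (21/43)*13 + √6 = 273/43 + √6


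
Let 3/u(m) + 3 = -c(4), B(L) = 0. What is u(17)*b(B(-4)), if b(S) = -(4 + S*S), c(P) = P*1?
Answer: 12/7 ≈ 1.7143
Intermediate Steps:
c(P) = P
u(m) = -3/7 (u(m) = 3/(-3 - 1*4) = 3/(-3 - 4) = 3/(-7) = 3*(-⅐) = -3/7)
b(S) = -4 - S² (b(S) = -(4 + S²) = -4 - S²)
u(17)*b(B(-4)) = -3*(-4 - 1*0²)/7 = -3*(-4 - 1*0)/7 = -3*(-4 + 0)/7 = -3/7*(-4) = 12/7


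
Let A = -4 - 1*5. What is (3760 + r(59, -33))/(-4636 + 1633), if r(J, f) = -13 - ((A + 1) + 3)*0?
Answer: -1249/1001 ≈ -1.2478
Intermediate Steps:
A = -9 (A = -4 - 5 = -9)
r(J, f) = -13 (r(J, f) = -13 - ((-9 + 1) + 3)*0 = -13 - (-8 + 3)*0 = -13 - (-5)*0 = -13 - 1*0 = -13 + 0 = -13)
(3760 + r(59, -33))/(-4636 + 1633) = (3760 - 13)/(-4636 + 1633) = 3747/(-3003) = 3747*(-1/3003) = -1249/1001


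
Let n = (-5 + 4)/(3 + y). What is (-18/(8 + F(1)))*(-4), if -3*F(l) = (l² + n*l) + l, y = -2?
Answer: 216/23 ≈ 9.3913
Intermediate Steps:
n = -1 (n = (-5 + 4)/(3 - 2) = -1/1 = -1*1 = -1)
F(l) = -l²/3 (F(l) = -((l² - l) + l)/3 = -l²/3)
(-18/(8 + F(1)))*(-4) = (-18/(8 - ⅓*1²))*(-4) = (-18/(8 - ⅓*1))*(-4) = (-18/(8 - ⅓))*(-4) = (-18/(23/3))*(-4) = ((3/23)*(-18))*(-4) = -54/23*(-4) = 216/23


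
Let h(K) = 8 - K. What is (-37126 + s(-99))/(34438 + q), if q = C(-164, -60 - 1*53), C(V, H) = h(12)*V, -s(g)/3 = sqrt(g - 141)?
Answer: -18563/17547 - 2*I*sqrt(15)/5849 ≈ -1.0579 - 0.0013243*I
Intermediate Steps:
s(g) = -3*sqrt(-141 + g) (s(g) = -3*sqrt(g - 141) = -3*sqrt(-141 + g))
C(V, H) = -4*V (C(V, H) = (8 - 1*12)*V = (8 - 12)*V = -4*V)
q = 656 (q = -4*(-164) = 656)
(-37126 + s(-99))/(34438 + q) = (-37126 - 3*sqrt(-141 - 99))/(34438 + 656) = (-37126 - 12*I*sqrt(15))/35094 = (-37126 - 12*I*sqrt(15))*(1/35094) = -18563/17547 - 2*I*sqrt(15)/5849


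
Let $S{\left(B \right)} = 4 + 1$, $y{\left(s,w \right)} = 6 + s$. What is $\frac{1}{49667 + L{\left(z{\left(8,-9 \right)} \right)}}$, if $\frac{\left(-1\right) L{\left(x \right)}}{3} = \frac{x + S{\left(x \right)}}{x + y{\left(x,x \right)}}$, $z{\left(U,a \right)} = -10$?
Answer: $\frac{14}{695323} \approx 2.0135 \cdot 10^{-5}$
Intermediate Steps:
$S{\left(B \right)} = 5$
$L{\left(x \right)} = - \frac{3 \left(5 + x\right)}{6 + 2 x}$ ($L{\left(x \right)} = - 3 \frac{x + 5}{x + \left(6 + x\right)} = - 3 \frac{5 + x}{6 + 2 x} = - \frac{3 \left(5 + x\right)}{6 + 2 x}$)
$\frac{1}{49667 + L{\left(z{\left(8,-9 \right)} \right)}} = \frac{1}{49667 + \frac{3 \left(-5 - -10\right)}{2 \left(3 - 10\right)}} = \frac{1}{49667 + \frac{3 \left(-5 + 10\right)}{2 \left(-7\right)}} = \frac{1}{49667 + \frac{3}{2} \left(- \frac{1}{7}\right) 5} = \frac{1}{49667 - \frac{15}{14}} = \frac{1}{\frac{695323}{14}} = \frac{14}{695323}$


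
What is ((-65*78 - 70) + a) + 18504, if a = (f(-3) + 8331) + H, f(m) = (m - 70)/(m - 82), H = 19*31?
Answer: 1894213/85 ≈ 22285.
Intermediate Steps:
H = 589
f(m) = (-70 + m)/(-82 + m)
a = 758273/85 (a = ((-70 - 3)/(-82 - 3) + 8331) + 589 = (-73/(-85) + 8331) + 589 = (-1/85*(-73) + 8331) + 589 = (73/85 + 8331) + 589 = 708208/85 + 589 = 758273/85 ≈ 8920.9)
((-65*78 - 70) + a) + 18504 = ((-65*78 - 70) + 758273/85) + 18504 = ((-5070 - 70) + 758273/85) + 18504 = (-5140 + 758273/85) + 18504 = 321373/85 + 18504 = 1894213/85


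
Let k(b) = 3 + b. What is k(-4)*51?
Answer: -51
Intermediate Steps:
k(-4)*51 = (3 - 4)*51 = -1*51 = -51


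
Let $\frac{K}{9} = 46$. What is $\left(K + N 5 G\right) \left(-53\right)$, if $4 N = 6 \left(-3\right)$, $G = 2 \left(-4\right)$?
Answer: $-31482$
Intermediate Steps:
$G = -8$
$K = 414$ ($K = 9 \cdot 46 = 414$)
$N = - \frac{9}{2}$ ($N = \frac{6 \left(-3\right)}{4} = \frac{1}{4} \left(-18\right) = - \frac{9}{2} \approx -4.5$)
$\left(K + N 5 G\right) \left(-53\right) = \left(414 + \left(- \frac{9}{2}\right) 5 \left(-8\right)\right) \left(-53\right) = \left(414 - -180\right) \left(-53\right) = \left(414 + 180\right) \left(-53\right) = 594 \left(-53\right) = -31482$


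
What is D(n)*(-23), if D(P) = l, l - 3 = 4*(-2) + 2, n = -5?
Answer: 69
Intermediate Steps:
l = -3 (l = 3 + (4*(-2) + 2) = 3 + (-8 + 2) = 3 - 6 = -3)
D(P) = -3
D(n)*(-23) = -3*(-23) = 69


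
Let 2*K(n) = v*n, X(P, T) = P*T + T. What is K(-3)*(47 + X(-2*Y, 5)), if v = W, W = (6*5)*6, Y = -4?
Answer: -24840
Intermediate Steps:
W = 180 (W = 30*6 = 180)
v = 180
X(P, T) = T + P*T
K(n) = 90*n (K(n) = (180*n)/2 = 90*n)
K(-3)*(47 + X(-2*Y, 5)) = (90*(-3))*(47 + 5*(1 - 2*(-4))) = -270*(47 + 5*(1 + 8)) = -270*(47 + 5*9) = -270*(47 + 45) = -270*92 = -24840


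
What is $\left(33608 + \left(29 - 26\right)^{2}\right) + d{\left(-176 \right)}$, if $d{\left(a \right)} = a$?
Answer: $33441$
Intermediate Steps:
$\left(33608 + \left(29 - 26\right)^{2}\right) + d{\left(-176 \right)} = \left(33608 + \left(29 - 26\right)^{2}\right) - 176 = \left(33608 + 3^{2}\right) - 176 = \left(33608 + 9\right) - 176 = 33617 - 176 = 33441$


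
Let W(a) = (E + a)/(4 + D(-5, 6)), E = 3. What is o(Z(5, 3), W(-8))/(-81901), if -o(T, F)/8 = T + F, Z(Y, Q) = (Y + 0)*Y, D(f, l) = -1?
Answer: 560/245703 ≈ 0.0022792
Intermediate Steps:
Z(Y, Q) = Y² (Z(Y, Q) = Y*Y = Y²)
W(a) = 1 + a/3 (W(a) = (3 + a)/(4 - 1) = (3 + a)/3 = (3 + a)*(⅓) = 1 + a/3)
o(T, F) = -8*F - 8*T (o(T, F) = -8*(T + F) = -8*(F + T) = -8*F - 8*T)
o(Z(5, 3), W(-8))/(-81901) = (-8*(1 + (⅓)*(-8)) - 8*5²)/(-81901) = (-8*(1 - 8/3) - 8*25)*(-1/81901) = (-8*(-5/3) - 200)*(-1/81901) = (40/3 - 200)*(-1/81901) = -560/3*(-1/81901) = 560/245703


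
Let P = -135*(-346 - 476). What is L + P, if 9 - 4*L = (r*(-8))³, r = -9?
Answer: 70641/4 ≈ 17660.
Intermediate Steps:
L = -373239/4 (L = 9/4 - (-9*(-8))³/4 = 9/4 - ¼*72³ = 9/4 - ¼*373248 = 9/4 - 93312 = -373239/4 ≈ -93310.)
P = 110970 (P = -135*(-822) = 110970)
L + P = -373239/4 + 110970 = 70641/4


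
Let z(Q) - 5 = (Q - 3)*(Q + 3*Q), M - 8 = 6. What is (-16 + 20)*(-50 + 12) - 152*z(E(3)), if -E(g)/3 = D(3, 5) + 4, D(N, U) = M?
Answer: -1872336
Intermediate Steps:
M = 14 (M = 8 + 6 = 14)
D(N, U) = 14
E(g) = -54 (E(g) = -3*(14 + 4) = -3*18 = -54)
z(Q) = 5 + 4*Q*(-3 + Q) (z(Q) = 5 + (Q - 3)*(Q + 3*Q) = 5 + (-3 + Q)*(4*Q) = 5 + 4*Q*(-3 + Q))
(-16 + 20)*(-50 + 12) - 152*z(E(3)) = (-16 + 20)*(-50 + 12) - 152*(5 - 12*(-54) + 4*(-54)²) = 4*(-38) - 152*(5 + 648 + 4*2916) = -152 - 152*(5 + 648 + 11664) = -152 - 152*12317 = -152 - 1872184 = -1872336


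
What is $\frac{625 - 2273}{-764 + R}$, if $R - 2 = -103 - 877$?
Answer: $\frac{824}{871} \approx 0.94604$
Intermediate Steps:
$R = -978$ ($R = 2 - 980 = -978$)
$\frac{625 - 2273}{-764 + R} = \frac{625 - 2273}{-764 - 978} = - \frac{1648}{-1742} = \left(-1648\right) \left(- \frac{1}{1742}\right) = \frac{824}{871}$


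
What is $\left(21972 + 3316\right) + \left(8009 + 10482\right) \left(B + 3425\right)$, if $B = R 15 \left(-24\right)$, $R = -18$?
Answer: $183178643$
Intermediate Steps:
$B = 6480$ ($B = \left(-18\right) 15 \left(-24\right) = \left(-270\right) \left(-24\right) = 6480$)
$\left(21972 + 3316\right) + \left(8009 + 10482\right) \left(B + 3425\right) = \left(21972 + 3316\right) + \left(8009 + 10482\right) \left(6480 + 3425\right) = 25288 + 18491 \cdot 9905 = 25288 + 183153355 = 183178643$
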